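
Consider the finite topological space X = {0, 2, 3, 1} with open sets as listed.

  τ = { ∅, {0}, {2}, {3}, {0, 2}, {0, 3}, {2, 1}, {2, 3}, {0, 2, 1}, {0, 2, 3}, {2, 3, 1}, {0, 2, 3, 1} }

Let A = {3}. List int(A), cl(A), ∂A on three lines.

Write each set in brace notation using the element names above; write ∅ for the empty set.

int(A) = {3}
cl(A)  = {3}
∂A     = ∅

interior: largest open inside A is {3} (from ∅, {3})
cl via duality: int({0, 2, 1}) = {0, 2, 1}, so X∖{0, 2, 1} = {3}
cl∖int = ∅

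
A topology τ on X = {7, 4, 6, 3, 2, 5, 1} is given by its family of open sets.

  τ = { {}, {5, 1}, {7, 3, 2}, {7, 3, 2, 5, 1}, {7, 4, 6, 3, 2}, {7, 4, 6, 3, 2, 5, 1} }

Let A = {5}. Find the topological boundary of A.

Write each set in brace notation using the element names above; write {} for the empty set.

open subsets of A: {}; so int(A) = {}
closure: X∖int(X∖A) = X∖{7, 4, 6, 3, 2} = {5, 1}
∂A = {5, 1} minus {} = {5, 1}

{5, 1}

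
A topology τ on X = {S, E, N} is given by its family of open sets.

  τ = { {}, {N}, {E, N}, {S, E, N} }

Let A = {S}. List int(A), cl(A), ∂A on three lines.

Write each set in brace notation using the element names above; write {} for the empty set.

opens ⊆ A: {}; union → int = {}
complement {E, N}; its interior {E, N}; cl(A) = X∖{E, N} = {S}
boundary = {S} ∖ {} = {S}

int(A) = {}
cl(A)  = {S}
∂A     = {S}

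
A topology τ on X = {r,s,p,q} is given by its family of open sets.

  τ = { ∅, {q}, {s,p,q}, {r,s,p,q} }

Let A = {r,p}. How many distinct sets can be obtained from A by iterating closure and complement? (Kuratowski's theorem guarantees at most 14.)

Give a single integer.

X∖A={s,q}, int(X∖A)={q}, hence cl(A)={r,s,p}
Orbit (k=closure, c=complement):
  1. A     = {r,p}
  2. kA    = {r,s,p}
  3. cA    = {s,q}
  4. ckA   = {q}
  5. kcA   = {r,s,p,q}
  6. ckcA  = ∅
(closed under both — stop)

6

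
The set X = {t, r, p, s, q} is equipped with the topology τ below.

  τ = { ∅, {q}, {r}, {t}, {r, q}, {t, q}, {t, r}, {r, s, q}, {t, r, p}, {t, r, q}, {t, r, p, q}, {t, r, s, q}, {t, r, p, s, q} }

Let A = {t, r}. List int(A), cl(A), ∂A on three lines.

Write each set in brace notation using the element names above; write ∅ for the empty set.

int(A) = {t, r}
cl(A)  = {t, r, p, s}
∂A     = {p, s}

interior: largest open inside A is {t, r} (from ∅, {t}, {r}, {t, r})
cl via duality: int({p, s, q}) = {q}, so X∖{q} = {t, r, p, s}
cl∖int = {p, s}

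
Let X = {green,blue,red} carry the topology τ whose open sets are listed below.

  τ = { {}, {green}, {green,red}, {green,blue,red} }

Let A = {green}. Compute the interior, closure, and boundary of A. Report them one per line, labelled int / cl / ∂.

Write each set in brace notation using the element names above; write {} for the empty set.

int(A) = {green}
cl(A)  = {green,blue,red}
∂A     = {blue,red}

opens ⊆ A: {}, {green}; union → int = {green}
complement {blue,red}; its interior {}; cl(A) = X∖{} = {green,blue,red}
boundary = {green,blue,red} ∖ {green} = {blue,red}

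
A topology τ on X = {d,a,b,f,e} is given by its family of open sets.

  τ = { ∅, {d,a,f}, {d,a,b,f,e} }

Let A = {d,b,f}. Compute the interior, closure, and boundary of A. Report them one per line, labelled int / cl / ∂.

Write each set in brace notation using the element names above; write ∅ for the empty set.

int(A) = ∅
cl(A)  = {d,a,b,f,e}
∂A     = {d,a,b,f,e}

interior: largest open inside A is ∅ (from ∅)
cl via duality: int({a,e}) = ∅, so X∖∅ = {d,a,b,f,e}
cl∖int = {d,a,b,f,e}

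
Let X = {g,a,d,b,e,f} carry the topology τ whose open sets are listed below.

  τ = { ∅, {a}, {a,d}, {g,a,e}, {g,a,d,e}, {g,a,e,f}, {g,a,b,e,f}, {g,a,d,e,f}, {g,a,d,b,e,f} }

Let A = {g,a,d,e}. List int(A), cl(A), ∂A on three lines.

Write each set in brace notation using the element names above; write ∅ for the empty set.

open subsets of A: ∅, {a}, {a,d}, {g,a,e}, {g,a,d,e}; so int(A) = {g,a,d,e}
closure: X∖int(X∖A) = X∖∅ = {g,a,d,b,e,f}
∂A = {g,a,d,b,e,f} minus {g,a,d,e} = {b,f}

int(A) = {g,a,d,e}
cl(A)  = {g,a,d,b,e,f}
∂A     = {b,f}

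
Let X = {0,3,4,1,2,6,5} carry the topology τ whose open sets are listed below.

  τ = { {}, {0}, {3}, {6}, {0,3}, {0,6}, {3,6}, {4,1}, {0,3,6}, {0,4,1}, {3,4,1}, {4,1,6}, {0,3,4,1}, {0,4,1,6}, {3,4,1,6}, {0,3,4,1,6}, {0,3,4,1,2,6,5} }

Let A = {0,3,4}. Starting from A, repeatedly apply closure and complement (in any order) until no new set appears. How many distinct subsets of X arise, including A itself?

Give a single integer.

cl via duality: int({1,2,6,5}) = {6}, so X∖{6} = {0,3,4,1,2,5}
Write k for closure, c for complement:
  1. A     = {0,3,4}
  2. kA    = {0,3,4,1,2,5}
  3. cA    = {1,2,6,5}
  4. ckA   = {6}
  5. kcA   = {4,1,2,6,5}
  6. kckA  = {2,6,5}
  7. ckcA  = {0,3}
  8. ckckA = {0,3,4,1}
  9. kckcA = {0,3,2,5}
  10. ckckcA = {4,1,6}
applying k or c yields no new set

10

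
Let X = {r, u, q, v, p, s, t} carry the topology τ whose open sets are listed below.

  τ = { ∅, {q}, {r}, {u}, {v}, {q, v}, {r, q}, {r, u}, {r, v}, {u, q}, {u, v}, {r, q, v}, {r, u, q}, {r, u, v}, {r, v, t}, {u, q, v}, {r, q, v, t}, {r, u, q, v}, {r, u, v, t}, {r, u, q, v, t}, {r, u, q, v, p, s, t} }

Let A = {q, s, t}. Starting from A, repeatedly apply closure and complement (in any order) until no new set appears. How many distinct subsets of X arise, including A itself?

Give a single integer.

8

complement {r, u, v, p}; its interior {r, u, v}; cl(A) = X∖{r, u, v} = {q, p, s, t}
With k = closure, c = complement:
  1. A     = {q, s, t}
  2. kA    = {q, p, s, t}
  3. cA    = {r, u, v, p}
  4. ckA   = {r, u, v}
  5. kcA   = {r, u, v, p, s, t}
  6. ckcA  = {q}
  7. kckcA = {q, p, s}
  8. ckckcA = {r, u, v, t}
k, c of each give nothing new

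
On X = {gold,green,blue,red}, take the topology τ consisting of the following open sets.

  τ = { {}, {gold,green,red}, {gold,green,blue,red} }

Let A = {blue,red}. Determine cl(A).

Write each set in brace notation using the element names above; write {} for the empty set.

cl via duality: int({gold,green}) = {}, so X∖{} = {gold,green,blue,red}

{gold,green,blue,red}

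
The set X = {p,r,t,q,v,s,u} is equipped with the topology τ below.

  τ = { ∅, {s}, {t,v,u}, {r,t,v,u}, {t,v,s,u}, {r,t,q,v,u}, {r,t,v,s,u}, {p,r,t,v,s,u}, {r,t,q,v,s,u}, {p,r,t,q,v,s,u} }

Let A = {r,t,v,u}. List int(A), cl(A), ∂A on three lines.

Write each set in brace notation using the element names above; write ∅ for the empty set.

int(A) = {r,t,v,u}
cl(A)  = {p,r,t,q,v,u}
∂A     = {p,q}

open subsets of A: ∅, {t,v,u}, {r,t,v,u}; so int(A) = {r,t,v,u}
closure: X∖int(X∖A) = X∖{s} = {p,r,t,q,v,u}
∂A = {p,r,t,q,v,u} minus {r,t,v,u} = {p,q}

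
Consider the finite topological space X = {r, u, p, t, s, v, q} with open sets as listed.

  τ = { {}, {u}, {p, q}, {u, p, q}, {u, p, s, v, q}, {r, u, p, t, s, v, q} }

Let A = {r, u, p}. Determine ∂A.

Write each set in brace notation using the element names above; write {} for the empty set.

open subsets of A: {}, {u}; so int(A) = {u}
closure: X∖int(X∖A) = X∖{} = {r, u, p, t, s, v, q}
∂A = {r, u, p, t, s, v, q} minus {u} = {r, p, t, s, v, q}

{r, p, t, s, v, q}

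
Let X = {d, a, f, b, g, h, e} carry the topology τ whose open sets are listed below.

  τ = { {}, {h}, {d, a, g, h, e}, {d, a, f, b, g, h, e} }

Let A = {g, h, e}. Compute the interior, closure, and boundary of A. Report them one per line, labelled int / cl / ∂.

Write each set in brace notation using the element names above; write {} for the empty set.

open subsets of A: {}, {h}; so int(A) = {h}
closure: X∖int(X∖A) = X∖{} = {d, a, f, b, g, h, e}
∂A = {d, a, f, b, g, h, e} minus {h} = {d, a, f, b, g, e}

int(A) = {h}
cl(A)  = {d, a, f, b, g, h, e}
∂A     = {d, a, f, b, g, e}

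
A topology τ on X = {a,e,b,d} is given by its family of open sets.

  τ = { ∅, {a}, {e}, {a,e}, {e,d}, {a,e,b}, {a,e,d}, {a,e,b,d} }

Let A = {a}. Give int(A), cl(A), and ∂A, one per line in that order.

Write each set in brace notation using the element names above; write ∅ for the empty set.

open subsets of A: ∅, {a}; so int(A) = {a}
closure: X∖int(X∖A) = X∖{e,d} = {a,b}
∂A = {a,b} minus {a} = {b}

int(A) = {a}
cl(A)  = {a,b}
∂A     = {b}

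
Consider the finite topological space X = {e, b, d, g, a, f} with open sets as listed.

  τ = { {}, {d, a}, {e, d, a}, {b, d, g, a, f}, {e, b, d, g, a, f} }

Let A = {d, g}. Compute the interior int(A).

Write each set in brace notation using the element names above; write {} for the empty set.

interior: largest open inside A is {} (from {})

{}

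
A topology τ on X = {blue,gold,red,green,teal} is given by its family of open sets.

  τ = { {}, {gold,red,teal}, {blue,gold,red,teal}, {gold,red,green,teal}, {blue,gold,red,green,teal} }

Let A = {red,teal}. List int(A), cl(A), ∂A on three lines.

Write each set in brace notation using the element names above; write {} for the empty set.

int(A) = {}
cl(A)  = {blue,gold,red,green,teal}
∂A     = {blue,gold,red,green,teal}

opens ⊆ A: {}; union → int = {}
complement {blue,gold,green}; its interior {}; cl(A) = X∖{} = {blue,gold,red,green,teal}
boundary = {blue,gold,red,green,teal} ∖ {} = {blue,gold,red,green,teal}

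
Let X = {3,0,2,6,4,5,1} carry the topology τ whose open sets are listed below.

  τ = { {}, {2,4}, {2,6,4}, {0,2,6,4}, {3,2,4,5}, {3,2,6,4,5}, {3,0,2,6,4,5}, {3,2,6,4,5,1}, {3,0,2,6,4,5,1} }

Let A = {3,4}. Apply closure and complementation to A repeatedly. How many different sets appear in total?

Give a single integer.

4

complement {0,2,6,5,1}; its interior {}; cl(A) = X∖{} = {3,0,2,6,4,5,1}
With k = closure, c = complement:
  1. A     = {3,4}
  2. kA    = {3,0,2,6,4,5,1}
  3. cA    = {0,2,6,5,1}
  4. ckA   = {}
k, c of each give nothing new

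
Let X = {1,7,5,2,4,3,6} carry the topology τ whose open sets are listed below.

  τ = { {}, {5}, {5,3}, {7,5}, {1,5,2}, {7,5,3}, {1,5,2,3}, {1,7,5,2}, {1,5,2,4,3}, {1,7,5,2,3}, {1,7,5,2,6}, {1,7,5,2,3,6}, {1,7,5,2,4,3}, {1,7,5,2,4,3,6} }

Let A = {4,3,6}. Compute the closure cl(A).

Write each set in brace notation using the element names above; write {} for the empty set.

{4,3,6}

X∖A={1,7,5,2}, int(X∖A)={1,7,5,2}, hence cl(A)={4,3,6}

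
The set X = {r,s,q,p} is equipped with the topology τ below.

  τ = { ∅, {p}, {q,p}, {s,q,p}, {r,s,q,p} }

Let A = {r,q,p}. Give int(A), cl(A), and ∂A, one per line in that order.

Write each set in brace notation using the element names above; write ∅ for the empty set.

int(A) = {q,p}
cl(A)  = {r,s,q,p}
∂A     = {r,s}

opens ⊆ A: ∅, {p}, {q,p}; union → int = {q,p}
complement {s}; its interior ∅; cl(A) = X∖∅ = {r,s,q,p}
boundary = {r,s,q,p} ∖ {q,p} = {r,s}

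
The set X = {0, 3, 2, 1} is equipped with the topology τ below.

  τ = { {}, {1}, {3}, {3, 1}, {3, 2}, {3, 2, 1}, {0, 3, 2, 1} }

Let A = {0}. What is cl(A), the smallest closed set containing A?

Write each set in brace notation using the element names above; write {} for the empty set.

closure: X∖int(X∖A) = X∖{3, 2, 1} = {0}

{0}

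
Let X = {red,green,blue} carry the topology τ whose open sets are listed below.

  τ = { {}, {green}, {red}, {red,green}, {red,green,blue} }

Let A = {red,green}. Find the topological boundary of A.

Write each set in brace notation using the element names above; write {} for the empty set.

{blue}

opens ⊆ A: {}, {red}, {green}, {red,green}; union → int = {red,green}
complement {blue}; its interior {}; cl(A) = X∖{} = {red,green,blue}
boundary = {red,green,blue} ∖ {red,green} = {blue}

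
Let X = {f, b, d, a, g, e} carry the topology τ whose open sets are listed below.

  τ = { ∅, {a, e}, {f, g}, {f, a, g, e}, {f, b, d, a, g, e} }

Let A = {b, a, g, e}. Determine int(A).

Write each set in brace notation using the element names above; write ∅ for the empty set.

{a, e}

interior: largest open inside A is {a, e} (from ∅, {a, e})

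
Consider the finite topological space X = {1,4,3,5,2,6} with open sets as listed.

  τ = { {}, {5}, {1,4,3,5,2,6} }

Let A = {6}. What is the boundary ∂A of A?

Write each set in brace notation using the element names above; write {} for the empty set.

U open, U⊆A: {}. int(A) = ⋃ = {}
X∖A={1,4,3,5,2}, int(X∖A)={5}, hence cl(A)={1,4,3,2,6}
∂A: remove int from cl → {1,4,3,2,6}

{1,4,3,2,6}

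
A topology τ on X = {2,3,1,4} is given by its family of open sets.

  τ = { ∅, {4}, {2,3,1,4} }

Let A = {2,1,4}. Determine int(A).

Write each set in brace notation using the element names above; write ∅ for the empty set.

U open, U⊆A: ∅, {4}. int(A) = ⋃ = {4}

{4}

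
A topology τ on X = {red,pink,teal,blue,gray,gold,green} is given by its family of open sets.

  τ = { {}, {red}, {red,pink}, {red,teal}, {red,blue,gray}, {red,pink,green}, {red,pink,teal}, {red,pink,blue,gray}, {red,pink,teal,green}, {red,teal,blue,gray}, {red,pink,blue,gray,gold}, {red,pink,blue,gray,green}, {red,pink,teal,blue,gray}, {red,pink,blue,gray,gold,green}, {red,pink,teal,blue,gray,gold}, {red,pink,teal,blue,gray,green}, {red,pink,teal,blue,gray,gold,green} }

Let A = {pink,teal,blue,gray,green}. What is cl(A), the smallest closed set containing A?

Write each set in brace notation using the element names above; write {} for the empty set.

X∖A={red,gold}, int(X∖A)={red}, hence cl(A)={pink,teal,blue,gray,gold,green}

{pink,teal,blue,gray,gold,green}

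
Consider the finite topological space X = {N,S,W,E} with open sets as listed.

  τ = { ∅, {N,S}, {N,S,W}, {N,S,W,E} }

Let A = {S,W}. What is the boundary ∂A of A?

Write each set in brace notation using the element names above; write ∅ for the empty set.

open subsets of A: ∅; so int(A) = ∅
closure: X∖int(X∖A) = X∖∅ = {N,S,W,E}
∂A = {N,S,W,E} minus ∅ = {N,S,W,E}

{N,S,W,E}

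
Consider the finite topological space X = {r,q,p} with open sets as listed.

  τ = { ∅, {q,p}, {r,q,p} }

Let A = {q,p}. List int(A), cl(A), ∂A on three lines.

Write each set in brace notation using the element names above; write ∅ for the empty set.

int(A) = {q,p}
cl(A)  = {r,q,p}
∂A     = {r}

open subsets of A: ∅, {q,p}; so int(A) = {q,p}
closure: X∖int(X∖A) = X∖∅ = {r,q,p}
∂A = {r,q,p} minus {q,p} = {r}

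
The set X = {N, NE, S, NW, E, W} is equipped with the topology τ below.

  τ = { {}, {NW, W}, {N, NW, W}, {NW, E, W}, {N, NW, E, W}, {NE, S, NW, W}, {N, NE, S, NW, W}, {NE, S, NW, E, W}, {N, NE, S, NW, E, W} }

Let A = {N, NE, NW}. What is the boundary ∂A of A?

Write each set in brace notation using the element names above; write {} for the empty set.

{N, NE, S, NW, E, W}

interior: largest open inside A is {} (from {})
cl via duality: int({S, E, W}) = {}, so X∖{} = {N, NE, S, NW, E, W}
cl∖int = {N, NE, S, NW, E, W}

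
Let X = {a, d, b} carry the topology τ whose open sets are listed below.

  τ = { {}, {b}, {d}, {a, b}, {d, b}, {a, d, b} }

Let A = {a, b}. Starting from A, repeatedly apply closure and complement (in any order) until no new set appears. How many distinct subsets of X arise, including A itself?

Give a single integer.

2

X∖A={d}, int(X∖A)={d}, hence cl(A)={a, b}
Orbit (k=closure, c=complement):
  1. A     = {a, b}
  2. cA    = {d}
(closed under both — stop)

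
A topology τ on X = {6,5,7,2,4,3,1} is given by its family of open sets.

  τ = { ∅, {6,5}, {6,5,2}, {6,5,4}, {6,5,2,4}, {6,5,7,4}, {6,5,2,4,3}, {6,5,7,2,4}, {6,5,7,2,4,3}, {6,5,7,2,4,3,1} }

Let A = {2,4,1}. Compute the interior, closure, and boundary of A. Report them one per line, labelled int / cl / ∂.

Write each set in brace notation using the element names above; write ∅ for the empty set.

U open, U⊆A: ∅. int(A) = ⋃ = ∅
X∖A={6,5,7,3}, int(X∖A)={6,5}, hence cl(A)={7,2,4,3,1}
∂A: remove int from cl → {7,2,4,3,1}

int(A) = ∅
cl(A)  = {7,2,4,3,1}
∂A     = {7,2,4,3,1}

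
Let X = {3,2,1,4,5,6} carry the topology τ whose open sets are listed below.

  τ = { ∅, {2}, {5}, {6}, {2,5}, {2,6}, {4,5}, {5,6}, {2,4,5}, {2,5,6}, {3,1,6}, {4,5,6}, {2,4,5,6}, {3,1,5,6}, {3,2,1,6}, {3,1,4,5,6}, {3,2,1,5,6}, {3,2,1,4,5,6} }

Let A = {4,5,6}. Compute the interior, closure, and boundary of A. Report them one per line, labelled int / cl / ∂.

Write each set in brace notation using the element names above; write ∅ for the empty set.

open subsets of A: ∅, {6}, {5}, {5,6}, {4,5}, {4,5,6}; so int(A) = {4,5,6}
closure: X∖int(X∖A) = X∖{2} = {3,1,4,5,6}
∂A = {3,1,4,5,6} minus {4,5,6} = {3,1}

int(A) = {4,5,6}
cl(A)  = {3,1,4,5,6}
∂A     = {3,1}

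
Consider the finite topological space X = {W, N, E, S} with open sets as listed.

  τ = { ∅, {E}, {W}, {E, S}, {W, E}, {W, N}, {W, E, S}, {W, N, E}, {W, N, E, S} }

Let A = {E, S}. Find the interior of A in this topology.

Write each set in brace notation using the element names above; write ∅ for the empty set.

interior: largest open inside A is {E, S} (from ∅, {E}, {E, S})

{E, S}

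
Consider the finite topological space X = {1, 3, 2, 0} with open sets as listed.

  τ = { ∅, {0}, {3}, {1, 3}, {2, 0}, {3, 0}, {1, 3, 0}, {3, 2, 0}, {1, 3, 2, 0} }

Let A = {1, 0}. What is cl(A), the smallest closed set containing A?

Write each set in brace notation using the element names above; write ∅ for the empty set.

{1, 2, 0}

cl via duality: int({3, 2}) = {3}, so X∖{3} = {1, 2, 0}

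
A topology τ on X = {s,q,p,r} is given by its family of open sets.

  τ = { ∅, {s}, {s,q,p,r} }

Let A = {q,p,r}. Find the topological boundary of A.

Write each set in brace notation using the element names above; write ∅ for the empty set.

{q,p,r}

opens ⊆ A: ∅; union → int = ∅
complement {s}; its interior {s}; cl(A) = X∖{s} = {q,p,r}
boundary = {q,p,r} ∖ ∅ = {q,p,r}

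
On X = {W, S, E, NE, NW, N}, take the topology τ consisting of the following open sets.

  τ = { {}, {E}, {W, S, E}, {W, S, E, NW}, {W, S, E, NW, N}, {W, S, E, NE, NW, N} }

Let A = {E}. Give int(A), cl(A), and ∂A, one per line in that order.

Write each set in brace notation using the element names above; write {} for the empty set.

int(A) = {E}
cl(A)  = {W, S, E, NE, NW, N}
∂A     = {W, S, NE, NW, N}

interior: largest open inside A is {E} (from {}, {E})
cl via duality: int({W, S, NE, NW, N}) = {}, so X∖{} = {W, S, E, NE, NW, N}
cl∖int = {W, S, NE, NW, N}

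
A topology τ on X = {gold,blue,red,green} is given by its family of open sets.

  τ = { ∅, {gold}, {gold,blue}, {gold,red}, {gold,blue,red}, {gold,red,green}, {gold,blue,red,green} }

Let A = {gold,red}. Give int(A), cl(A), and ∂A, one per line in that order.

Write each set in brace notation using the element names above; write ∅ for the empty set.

int(A) = {gold,red}
cl(A)  = {gold,blue,red,green}
∂A     = {blue,green}

opens ⊆ A: ∅, {gold}, {gold,red}; union → int = {gold,red}
complement {blue,green}; its interior ∅; cl(A) = X∖∅ = {gold,blue,red,green}
boundary = {gold,blue,red,green} ∖ {gold,red} = {blue,green}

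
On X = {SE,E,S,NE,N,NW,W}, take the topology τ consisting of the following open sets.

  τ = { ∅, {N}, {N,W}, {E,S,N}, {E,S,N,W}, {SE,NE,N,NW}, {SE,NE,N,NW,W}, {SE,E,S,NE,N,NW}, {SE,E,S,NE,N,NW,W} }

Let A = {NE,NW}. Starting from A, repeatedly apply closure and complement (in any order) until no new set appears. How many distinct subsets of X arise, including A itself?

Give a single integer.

cl via duality: int({SE,E,S,N,W}) = {E,S,N,W}, so X∖{E,S,N,W} = {SE,NE,NW}
Write k for closure, c for complement:
  1. A     = {NE,NW}
  2. kA    = {SE,NE,NW}
  3. cA    = {SE,E,S,N,W}
  4. ckA   = {E,S,N,W}
  5. kcA   = {SE,E,S,NE,N,NW,W}
  6. ckcA  = ∅
applying k or c yields no new set

6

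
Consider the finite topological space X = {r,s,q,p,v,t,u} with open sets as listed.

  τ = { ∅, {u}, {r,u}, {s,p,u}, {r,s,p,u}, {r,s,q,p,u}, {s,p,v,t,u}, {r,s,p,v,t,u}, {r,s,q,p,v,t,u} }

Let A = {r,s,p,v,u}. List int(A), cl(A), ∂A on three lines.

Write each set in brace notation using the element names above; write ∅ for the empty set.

int(A) = {r,s,p,u}
cl(A)  = {r,s,q,p,v,t,u}
∂A     = {q,v,t}

U open, U⊆A: ∅, {u}, {r,u}, {s,p,u}, {r,s,p,u}. int(A) = ⋃ = {r,s,p,u}
X∖A={q,t}, int(X∖A)=∅, hence cl(A)={r,s,q,p,v,t,u}
∂A: remove int from cl → {q,v,t}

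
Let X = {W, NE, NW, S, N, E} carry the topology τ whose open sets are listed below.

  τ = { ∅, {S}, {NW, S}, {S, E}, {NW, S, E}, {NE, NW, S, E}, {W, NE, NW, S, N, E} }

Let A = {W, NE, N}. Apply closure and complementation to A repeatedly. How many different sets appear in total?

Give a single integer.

4

X∖A={NW, S, E}, int(X∖A)={NW, S, E}, hence cl(A)={W, NE, N}
Orbit (k=closure, c=complement):
  1. A     = {W, NE, N}
  2. cA    = {NW, S, E}
  3. kcA   = {W, NE, NW, S, N, E}
  4. ckcA  = ∅
(closed under both — stop)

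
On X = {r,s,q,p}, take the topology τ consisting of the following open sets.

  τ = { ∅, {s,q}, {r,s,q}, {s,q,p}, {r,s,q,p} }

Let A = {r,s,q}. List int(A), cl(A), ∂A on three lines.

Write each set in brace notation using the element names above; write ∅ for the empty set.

int(A) = {r,s,q}
cl(A)  = {r,s,q,p}
∂A     = {p}

opens ⊆ A: ∅, {s,q}, {r,s,q}; union → int = {r,s,q}
complement {p}; its interior ∅; cl(A) = X∖∅ = {r,s,q,p}
boundary = {r,s,q,p} ∖ {r,s,q} = {p}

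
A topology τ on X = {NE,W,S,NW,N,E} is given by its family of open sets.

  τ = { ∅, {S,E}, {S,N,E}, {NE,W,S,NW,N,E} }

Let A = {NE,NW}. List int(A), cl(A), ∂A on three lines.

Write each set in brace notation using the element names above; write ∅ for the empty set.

U open, U⊆A: ∅. int(A) = ⋃ = ∅
X∖A={W,S,N,E}, int(X∖A)={S,N,E}, hence cl(A)={NE,W,NW}
∂A: remove int from cl → {NE,W,NW}

int(A) = ∅
cl(A)  = {NE,W,NW}
∂A     = {NE,W,NW}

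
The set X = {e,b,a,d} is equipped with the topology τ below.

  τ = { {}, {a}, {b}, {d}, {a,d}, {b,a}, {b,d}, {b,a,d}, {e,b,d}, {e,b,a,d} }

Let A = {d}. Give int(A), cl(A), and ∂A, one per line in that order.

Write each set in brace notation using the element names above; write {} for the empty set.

int(A) = {d}
cl(A)  = {e,d}
∂A     = {e}

interior: largest open inside A is {d} (from {}, {d})
cl via duality: int({e,b,a}) = {b,a}, so X∖{b,a} = {e,d}
cl∖int = {e}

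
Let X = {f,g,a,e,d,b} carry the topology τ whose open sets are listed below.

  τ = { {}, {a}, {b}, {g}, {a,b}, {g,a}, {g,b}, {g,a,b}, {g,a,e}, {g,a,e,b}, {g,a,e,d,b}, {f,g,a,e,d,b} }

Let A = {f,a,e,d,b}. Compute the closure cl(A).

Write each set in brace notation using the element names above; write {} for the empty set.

{f,a,e,d,b}

closure: X∖int(X∖A) = X∖{g} = {f,a,e,d,b}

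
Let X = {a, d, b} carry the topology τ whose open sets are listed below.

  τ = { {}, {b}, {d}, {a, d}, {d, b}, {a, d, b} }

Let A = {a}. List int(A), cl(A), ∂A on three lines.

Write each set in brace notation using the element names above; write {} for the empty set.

int(A) = {}
cl(A)  = {a}
∂A     = {a}

interior: largest open inside A is {} (from {})
cl via duality: int({d, b}) = {d, b}, so X∖{d, b} = {a}
cl∖int = {a}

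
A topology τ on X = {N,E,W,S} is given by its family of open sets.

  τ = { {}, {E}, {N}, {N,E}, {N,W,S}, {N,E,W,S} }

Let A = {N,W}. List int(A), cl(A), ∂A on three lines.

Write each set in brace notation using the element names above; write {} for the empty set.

interior: largest open inside A is {N} (from {}, {N})
cl via duality: int({E,S}) = {E}, so X∖{E} = {N,W,S}
cl∖int = {W,S}

int(A) = {N}
cl(A)  = {N,W,S}
∂A     = {W,S}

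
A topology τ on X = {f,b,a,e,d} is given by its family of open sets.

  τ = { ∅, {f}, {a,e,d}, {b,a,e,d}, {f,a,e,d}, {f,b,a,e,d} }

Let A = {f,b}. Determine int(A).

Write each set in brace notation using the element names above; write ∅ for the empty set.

{f}

opens ⊆ A: ∅, {f}; union → int = {f}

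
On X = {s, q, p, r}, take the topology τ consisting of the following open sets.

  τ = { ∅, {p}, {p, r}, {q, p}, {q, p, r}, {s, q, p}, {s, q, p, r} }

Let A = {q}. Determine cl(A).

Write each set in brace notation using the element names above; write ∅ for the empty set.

closure: X∖int(X∖A) = X∖{p, r} = {s, q}

{s, q}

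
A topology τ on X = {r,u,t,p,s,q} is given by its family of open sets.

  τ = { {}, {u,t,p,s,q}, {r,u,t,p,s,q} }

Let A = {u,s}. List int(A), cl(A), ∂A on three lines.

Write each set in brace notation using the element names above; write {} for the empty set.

int(A) = {}
cl(A)  = {r,u,t,p,s,q}
∂A     = {r,u,t,p,s,q}

interior: largest open inside A is {} (from {})
cl via duality: int({r,t,p,q}) = {}, so X∖{} = {r,u,t,p,s,q}
cl∖int = {r,u,t,p,s,q}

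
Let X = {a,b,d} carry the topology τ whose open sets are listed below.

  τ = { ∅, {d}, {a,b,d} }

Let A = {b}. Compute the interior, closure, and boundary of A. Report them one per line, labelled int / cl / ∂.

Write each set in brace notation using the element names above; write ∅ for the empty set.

interior: largest open inside A is ∅ (from ∅)
cl via duality: int({a,d}) = {d}, so X∖{d} = {a,b}
cl∖int = {a,b}

int(A) = ∅
cl(A)  = {a,b}
∂A     = {a,b}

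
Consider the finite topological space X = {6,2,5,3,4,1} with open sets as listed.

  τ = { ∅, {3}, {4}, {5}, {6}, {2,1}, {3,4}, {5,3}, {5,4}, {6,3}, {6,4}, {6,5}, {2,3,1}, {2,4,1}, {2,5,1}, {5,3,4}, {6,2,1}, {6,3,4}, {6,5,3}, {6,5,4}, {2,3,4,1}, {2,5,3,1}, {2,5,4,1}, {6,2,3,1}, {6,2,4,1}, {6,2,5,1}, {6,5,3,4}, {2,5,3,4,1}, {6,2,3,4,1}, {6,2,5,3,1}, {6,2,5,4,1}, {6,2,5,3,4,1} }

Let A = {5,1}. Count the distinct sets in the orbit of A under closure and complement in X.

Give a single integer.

cl via duality: int({6,2,3,4}) = {6,3,4}, so X∖{6,3,4} = {2,5,1}
Write k for closure, c for complement:
  1. A     = {5,1}
  2. kA    = {2,5,1}
  3. cA    = {6,2,3,4}
  4. ckA   = {6,3,4}
  5. kcA   = {6,2,3,4,1}
  6. ckcA  = {5}
applying k or c yields no new set

6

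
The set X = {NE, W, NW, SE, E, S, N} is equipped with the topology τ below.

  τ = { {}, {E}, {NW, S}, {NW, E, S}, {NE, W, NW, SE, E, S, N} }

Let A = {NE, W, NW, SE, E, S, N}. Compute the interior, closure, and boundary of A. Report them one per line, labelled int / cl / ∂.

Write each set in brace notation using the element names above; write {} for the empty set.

U open, U⊆A: {}, {E}, {NW, S}, {NW, E, S}, {NE, W, NW, SE, E, S, N}. int(A) = ⋃ = {NE, W, NW, SE, E, S, N}
X∖A={}, int(X∖A)={}, hence cl(A)={NE, W, NW, SE, E, S, N}
∂A: remove int from cl → {}

int(A) = {NE, W, NW, SE, E, S, N}
cl(A)  = {NE, W, NW, SE, E, S, N}
∂A     = {}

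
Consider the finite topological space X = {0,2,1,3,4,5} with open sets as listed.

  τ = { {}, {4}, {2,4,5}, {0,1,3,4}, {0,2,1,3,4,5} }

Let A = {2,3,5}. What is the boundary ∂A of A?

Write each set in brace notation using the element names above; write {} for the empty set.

opens ⊆ A: {}; union → int = {}
complement {0,1,4}; its interior {4}; cl(A) = X∖{4} = {0,2,1,3,5}
boundary = {0,2,1,3,5} ∖ {} = {0,2,1,3,5}

{0,2,1,3,5}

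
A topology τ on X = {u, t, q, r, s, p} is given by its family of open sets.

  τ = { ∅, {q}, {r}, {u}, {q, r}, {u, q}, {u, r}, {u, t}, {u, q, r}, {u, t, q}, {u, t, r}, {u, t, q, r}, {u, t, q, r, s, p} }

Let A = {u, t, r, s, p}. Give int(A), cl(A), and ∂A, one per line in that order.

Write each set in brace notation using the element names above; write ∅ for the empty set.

opens ⊆ A: ∅, {u}, {r}, {u, r}, {u, t}, {u, t, r}; union → int = {u, t, r}
complement {q}; its interior {q}; cl(A) = X∖{q} = {u, t, r, s, p}
boundary = {u, t, r, s, p} ∖ {u, t, r} = {s, p}

int(A) = {u, t, r}
cl(A)  = {u, t, r, s, p}
∂A     = {s, p}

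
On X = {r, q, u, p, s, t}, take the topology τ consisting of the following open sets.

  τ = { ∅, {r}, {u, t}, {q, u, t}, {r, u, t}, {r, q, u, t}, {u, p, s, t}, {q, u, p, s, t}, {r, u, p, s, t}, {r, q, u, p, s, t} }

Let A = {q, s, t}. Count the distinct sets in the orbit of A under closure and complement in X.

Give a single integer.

6

closure: X∖int(X∖A) = X∖{r} = {q, u, p, s, t}
Let k=closure and c=complement:
  1. A     = {q, s, t}
  2. kA    = {q, u, p, s, t}
  3. cA    = {r, u, p}
  4. ckA   = {r}
  5. kcA   = {r, q, u, p, s, t}
  6. ckcA  = ∅
— saturated at 6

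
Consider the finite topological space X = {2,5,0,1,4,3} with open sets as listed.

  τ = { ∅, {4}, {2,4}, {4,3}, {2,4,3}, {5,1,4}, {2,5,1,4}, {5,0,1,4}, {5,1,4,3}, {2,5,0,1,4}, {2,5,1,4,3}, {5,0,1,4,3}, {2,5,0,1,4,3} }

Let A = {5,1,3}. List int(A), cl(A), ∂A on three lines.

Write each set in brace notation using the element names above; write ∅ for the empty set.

open subsets of A: ∅; so int(A) = ∅
closure: X∖int(X∖A) = X∖{2,4} = {5,0,1,3}
∂A = {5,0,1,3} minus ∅ = {5,0,1,3}

int(A) = ∅
cl(A)  = {5,0,1,3}
∂A     = {5,0,1,3}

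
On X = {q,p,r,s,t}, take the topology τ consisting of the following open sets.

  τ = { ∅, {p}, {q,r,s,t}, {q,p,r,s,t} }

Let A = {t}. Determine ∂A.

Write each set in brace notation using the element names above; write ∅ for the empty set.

open subsets of A: ∅; so int(A) = ∅
closure: X∖int(X∖A) = X∖{p} = {q,r,s,t}
∂A = {q,r,s,t} minus ∅ = {q,r,s,t}

{q,r,s,t}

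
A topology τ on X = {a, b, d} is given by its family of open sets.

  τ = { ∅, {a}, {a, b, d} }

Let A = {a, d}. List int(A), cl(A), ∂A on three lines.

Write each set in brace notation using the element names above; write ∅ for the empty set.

U open, U⊆A: ∅, {a}. int(A) = ⋃ = {a}
X∖A={b}, int(X∖A)=∅, hence cl(A)={a, b, d}
∂A: remove int from cl → {b, d}

int(A) = {a}
cl(A)  = {a, b, d}
∂A     = {b, d}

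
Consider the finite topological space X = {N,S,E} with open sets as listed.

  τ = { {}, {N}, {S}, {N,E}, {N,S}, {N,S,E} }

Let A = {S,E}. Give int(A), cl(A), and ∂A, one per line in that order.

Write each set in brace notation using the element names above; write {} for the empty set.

opens ⊆ A: {}, {S}; union → int = {S}
complement {N}; its interior {N}; cl(A) = X∖{N} = {S,E}
boundary = {S,E} ∖ {S} = {E}

int(A) = {S}
cl(A)  = {S,E}
∂A     = {E}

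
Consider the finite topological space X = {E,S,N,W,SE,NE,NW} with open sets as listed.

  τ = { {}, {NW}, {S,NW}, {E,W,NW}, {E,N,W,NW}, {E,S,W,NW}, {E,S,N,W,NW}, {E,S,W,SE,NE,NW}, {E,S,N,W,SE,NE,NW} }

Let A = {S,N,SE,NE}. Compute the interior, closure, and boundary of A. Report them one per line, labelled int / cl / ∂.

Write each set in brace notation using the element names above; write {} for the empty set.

int(A) = {}
cl(A)  = {S,N,SE,NE}
∂A     = {S,N,SE,NE}

opens ⊆ A: {}; union → int = {}
complement {E,W,NW}; its interior {E,W,NW}; cl(A) = X∖{E,W,NW} = {S,N,SE,NE}
boundary = {S,N,SE,NE} ∖ {} = {S,N,SE,NE}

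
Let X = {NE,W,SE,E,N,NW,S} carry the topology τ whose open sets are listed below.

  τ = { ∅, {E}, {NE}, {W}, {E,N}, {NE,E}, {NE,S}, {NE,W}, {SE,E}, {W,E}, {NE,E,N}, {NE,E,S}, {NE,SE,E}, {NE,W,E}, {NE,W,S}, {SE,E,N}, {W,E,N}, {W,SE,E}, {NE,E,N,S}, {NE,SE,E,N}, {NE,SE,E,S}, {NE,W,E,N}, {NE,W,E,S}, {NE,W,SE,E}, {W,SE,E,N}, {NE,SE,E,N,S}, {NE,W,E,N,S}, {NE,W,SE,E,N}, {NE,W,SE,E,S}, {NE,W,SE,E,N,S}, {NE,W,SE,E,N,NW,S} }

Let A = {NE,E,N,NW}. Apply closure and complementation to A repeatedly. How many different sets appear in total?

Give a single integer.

8

complement {W,SE,S}; its interior {W}; cl(A) = X∖{W} = {NE,SE,E,N,NW,S}
With k = closure, c = complement:
  1. A     = {NE,E,N,NW}
  2. kA    = {NE,SE,E,N,NW,S}
  3. cA    = {W,SE,S}
  4. ckA   = {W}
  5. kcA   = {W,SE,NW,S}
  6. kckA  = {W,NW}
  7. ckcA  = {NE,E,N}
  8. ckckA = {NE,SE,E,N,S}
k, c of each give nothing new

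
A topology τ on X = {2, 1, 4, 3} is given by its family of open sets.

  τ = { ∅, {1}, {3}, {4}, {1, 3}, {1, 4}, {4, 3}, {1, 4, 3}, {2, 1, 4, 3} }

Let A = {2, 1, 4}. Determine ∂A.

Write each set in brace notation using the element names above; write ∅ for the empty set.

U open, U⊆A: ∅, {4}, {1}, {1, 4}. int(A) = ⋃ = {1, 4}
X∖A={3}, int(X∖A)={3}, hence cl(A)={2, 1, 4}
∂A: remove int from cl → {2}

{2}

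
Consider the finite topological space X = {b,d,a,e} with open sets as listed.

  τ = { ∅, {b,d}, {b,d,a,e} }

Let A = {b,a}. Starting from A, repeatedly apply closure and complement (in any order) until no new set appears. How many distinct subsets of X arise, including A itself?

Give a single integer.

4

X∖A={d,e}, int(X∖A)=∅, hence cl(A)={b,d,a,e}
Orbit (k=closure, c=complement):
  1. A     = {b,a}
  2. kA    = {b,d,a,e}
  3. cA    = {d,e}
  4. ckA   = ∅
(closed under both — stop)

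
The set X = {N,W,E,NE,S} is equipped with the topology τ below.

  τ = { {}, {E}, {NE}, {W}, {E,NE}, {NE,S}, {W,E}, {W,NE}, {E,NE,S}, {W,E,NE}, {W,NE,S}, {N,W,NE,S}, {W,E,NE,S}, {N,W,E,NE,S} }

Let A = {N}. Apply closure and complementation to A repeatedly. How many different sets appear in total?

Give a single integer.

4

cl via duality: int({W,E,NE,S}) = {W,E,NE,S}, so X∖{W,E,NE,S} = {N}
Write k for closure, c for complement:
  1. A     = {N}
  2. cA    = {W,E,NE,S}
  3. kcA   = {N,W,E,NE,S}
  4. ckcA  = {}
applying k or c yields no new set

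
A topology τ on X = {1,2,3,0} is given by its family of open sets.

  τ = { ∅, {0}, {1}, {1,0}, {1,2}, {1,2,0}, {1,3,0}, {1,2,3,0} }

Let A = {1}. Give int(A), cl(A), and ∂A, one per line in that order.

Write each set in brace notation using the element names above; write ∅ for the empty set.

int(A) = {1}
cl(A)  = {1,2,3}
∂A     = {2,3}

U open, U⊆A: ∅, {1}. int(A) = ⋃ = {1}
X∖A={2,3,0}, int(X∖A)={0}, hence cl(A)={1,2,3}
∂A: remove int from cl → {2,3}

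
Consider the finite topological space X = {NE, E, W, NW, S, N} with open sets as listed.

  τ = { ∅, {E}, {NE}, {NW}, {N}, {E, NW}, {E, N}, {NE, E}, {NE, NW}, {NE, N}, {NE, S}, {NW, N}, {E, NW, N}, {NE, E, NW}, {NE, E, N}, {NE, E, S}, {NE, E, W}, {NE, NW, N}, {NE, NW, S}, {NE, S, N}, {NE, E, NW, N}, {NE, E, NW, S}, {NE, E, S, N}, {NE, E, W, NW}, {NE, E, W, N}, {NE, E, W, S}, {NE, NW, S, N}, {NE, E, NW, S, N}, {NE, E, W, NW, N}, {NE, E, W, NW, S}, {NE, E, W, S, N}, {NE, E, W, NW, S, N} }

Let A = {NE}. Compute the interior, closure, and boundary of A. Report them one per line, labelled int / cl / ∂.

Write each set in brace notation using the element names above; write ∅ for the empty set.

int(A) = {NE}
cl(A)  = {NE, W, S}
∂A     = {W, S}

interior: largest open inside A is {NE} (from ∅, {NE})
cl via duality: int({E, W, NW, S, N}) = {E, NW, N}, so X∖{E, NW, N} = {NE, W, S}
cl∖int = {W, S}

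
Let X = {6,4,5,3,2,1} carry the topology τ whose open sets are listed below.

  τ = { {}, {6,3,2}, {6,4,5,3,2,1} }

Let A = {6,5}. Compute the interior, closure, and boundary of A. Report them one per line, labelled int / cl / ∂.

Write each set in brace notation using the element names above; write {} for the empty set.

int(A) = {}
cl(A)  = {6,4,5,3,2,1}
∂A     = {6,4,5,3,2,1}

opens ⊆ A: {}; union → int = {}
complement {4,3,2,1}; its interior {}; cl(A) = X∖{} = {6,4,5,3,2,1}
boundary = {6,4,5,3,2,1} ∖ {} = {6,4,5,3,2,1}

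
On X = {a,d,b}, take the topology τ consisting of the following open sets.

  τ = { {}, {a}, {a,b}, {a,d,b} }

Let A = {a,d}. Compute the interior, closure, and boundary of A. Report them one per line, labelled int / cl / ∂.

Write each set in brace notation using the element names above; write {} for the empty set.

interior: largest open inside A is {a} (from {}, {a})
cl via duality: int({b}) = {}, so X∖{} = {a,d,b}
cl∖int = {d,b}

int(A) = {a}
cl(A)  = {a,d,b}
∂A     = {d,b}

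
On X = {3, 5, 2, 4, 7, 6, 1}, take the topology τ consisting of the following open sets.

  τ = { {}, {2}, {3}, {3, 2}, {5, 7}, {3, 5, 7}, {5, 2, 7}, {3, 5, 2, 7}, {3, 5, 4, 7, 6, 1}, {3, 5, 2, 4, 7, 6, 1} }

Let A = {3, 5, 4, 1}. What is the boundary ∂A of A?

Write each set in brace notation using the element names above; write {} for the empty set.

{5, 4, 7, 6, 1}

open subsets of A: {}, {3}; so int(A) = {3}
closure: X∖int(X∖A) = X∖{2} = {3, 5, 4, 7, 6, 1}
∂A = {3, 5, 4, 7, 6, 1} minus {3} = {5, 4, 7, 6, 1}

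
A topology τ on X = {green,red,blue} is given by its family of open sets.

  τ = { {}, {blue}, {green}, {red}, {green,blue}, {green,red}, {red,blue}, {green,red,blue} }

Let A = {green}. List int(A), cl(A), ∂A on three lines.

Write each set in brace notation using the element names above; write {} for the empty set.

int(A) = {green}
cl(A)  = {green}
∂A     = {}

opens ⊆ A: {}, {green}; union → int = {green}
complement {red,blue}; its interior {red,blue}; cl(A) = X∖{red,blue} = {green}
boundary = {green} ∖ {green} = {}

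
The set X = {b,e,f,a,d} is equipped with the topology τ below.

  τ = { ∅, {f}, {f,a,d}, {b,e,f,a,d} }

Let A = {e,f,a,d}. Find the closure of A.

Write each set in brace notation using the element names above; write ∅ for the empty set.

{b,e,f,a,d}

cl via duality: int({b}) = ∅, so X∖∅ = {b,e,f,a,d}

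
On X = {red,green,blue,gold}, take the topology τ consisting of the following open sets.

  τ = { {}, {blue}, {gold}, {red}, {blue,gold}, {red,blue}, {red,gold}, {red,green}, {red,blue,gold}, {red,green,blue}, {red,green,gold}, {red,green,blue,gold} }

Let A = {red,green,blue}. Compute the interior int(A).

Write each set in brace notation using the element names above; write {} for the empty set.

open subsets of A: {}, {red}, {blue}, {red,green}, {red,blue}, {red,green,blue}; so int(A) = {red,green,blue}

{red,green,blue}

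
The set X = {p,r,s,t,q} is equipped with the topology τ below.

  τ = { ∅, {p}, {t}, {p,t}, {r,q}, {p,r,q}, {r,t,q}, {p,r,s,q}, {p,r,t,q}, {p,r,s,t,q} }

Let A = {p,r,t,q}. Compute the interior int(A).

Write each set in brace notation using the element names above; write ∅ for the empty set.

open subsets of A: ∅, {t}, {p}, {r,q}, {p,t}, {r,t,q}, {p,r,q}, {p,r,t,q}; so int(A) = {p,r,t,q}

{p,r,t,q}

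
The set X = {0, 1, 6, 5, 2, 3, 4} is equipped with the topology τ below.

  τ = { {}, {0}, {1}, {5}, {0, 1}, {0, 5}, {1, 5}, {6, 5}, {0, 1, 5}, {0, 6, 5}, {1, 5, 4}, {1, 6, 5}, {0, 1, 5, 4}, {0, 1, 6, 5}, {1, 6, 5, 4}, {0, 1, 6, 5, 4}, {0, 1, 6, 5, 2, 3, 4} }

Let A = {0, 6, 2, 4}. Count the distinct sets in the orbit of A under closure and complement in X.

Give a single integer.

cl via duality: int({1, 5, 3}) = {1, 5}, so X∖{1, 5} = {0, 6, 2, 3, 4}
Write k for closure, c for complement:
  1. A     = {0, 6, 2, 4}
  2. kA    = {0, 6, 2, 3, 4}
  3. cA    = {1, 5, 3}
  4. ckA   = {1, 5}
  5. kcA   = {1, 6, 5, 2, 3, 4}
  6. ckcA  = {0}
  7. kckcA = {0, 2, 3}
  8. ckckcA = {1, 6, 5, 4}
applying k or c yields no new set

8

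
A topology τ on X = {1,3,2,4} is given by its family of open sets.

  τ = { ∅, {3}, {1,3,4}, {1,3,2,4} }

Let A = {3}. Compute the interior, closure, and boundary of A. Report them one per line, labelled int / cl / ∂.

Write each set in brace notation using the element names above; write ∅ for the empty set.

int(A) = {3}
cl(A)  = {1,3,2,4}
∂A     = {1,2,4}

opens ⊆ A: ∅, {3}; union → int = {3}
complement {1,2,4}; its interior ∅; cl(A) = X∖∅ = {1,3,2,4}
boundary = {1,3,2,4} ∖ {3} = {1,2,4}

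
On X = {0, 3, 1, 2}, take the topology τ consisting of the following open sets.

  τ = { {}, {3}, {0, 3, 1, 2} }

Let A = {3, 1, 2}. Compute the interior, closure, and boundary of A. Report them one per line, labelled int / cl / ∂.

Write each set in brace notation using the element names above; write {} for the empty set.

U open, U⊆A: {}, {3}. int(A) = ⋃ = {3}
X∖A={0}, int(X∖A)={}, hence cl(A)={0, 3, 1, 2}
∂A: remove int from cl → {0, 1, 2}

int(A) = {3}
cl(A)  = {0, 3, 1, 2}
∂A     = {0, 1, 2}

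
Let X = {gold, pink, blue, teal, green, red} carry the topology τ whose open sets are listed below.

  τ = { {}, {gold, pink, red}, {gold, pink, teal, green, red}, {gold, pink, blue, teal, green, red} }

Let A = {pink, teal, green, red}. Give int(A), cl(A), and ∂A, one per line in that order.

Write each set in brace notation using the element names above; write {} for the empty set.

U open, U⊆A: {}. int(A) = ⋃ = {}
X∖A={gold, blue}, int(X∖A)={}, hence cl(A)={gold, pink, blue, teal, green, red}
∂A: remove int from cl → {gold, pink, blue, teal, green, red}

int(A) = {}
cl(A)  = {gold, pink, blue, teal, green, red}
∂A     = {gold, pink, blue, teal, green, red}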